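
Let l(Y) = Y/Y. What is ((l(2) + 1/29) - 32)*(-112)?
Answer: 100576/29 ≈ 3468.1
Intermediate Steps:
l(Y) = 1
((l(2) + 1/29) - 32)*(-112) = ((1 + 1/29) - 32)*(-112) = (30/29 - 32)*(-112) = -898/29*(-112) = 100576/29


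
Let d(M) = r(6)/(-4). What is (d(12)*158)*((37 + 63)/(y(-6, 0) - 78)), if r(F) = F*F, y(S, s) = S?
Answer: 11850/7 ≈ 1692.9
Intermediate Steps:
r(F) = F**2
d(M) = -9 (d(M) = 6**2/(-4) = 36*(-1/4) = -9)
(d(12)*158)*((37 + 63)/(y(-6, 0) - 78)) = (-9*158)*((37 + 63)/(-6 - 78)) = -142200/(-84) = -142200*(-1)/84 = -1422*(-25/21) = 11850/7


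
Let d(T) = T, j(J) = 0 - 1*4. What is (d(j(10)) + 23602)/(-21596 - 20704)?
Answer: -1311/2350 ≈ -0.55787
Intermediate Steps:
j(J) = -4 (j(J) = 0 - 4 = -4)
(d(j(10)) + 23602)/(-21596 - 20704) = (-4 + 23602)/(-21596 - 20704) = 23598/(-42300) = 23598*(-1/42300) = -1311/2350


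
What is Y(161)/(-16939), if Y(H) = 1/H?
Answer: -1/2727179 ≈ -3.6668e-7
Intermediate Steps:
Y(161)/(-16939) = 1/(161*(-16939)) = (1/161)*(-1/16939) = -1/2727179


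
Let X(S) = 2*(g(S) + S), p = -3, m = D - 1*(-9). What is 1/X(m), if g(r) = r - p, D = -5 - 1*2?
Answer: 1/14 ≈ 0.071429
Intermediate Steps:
D = -7 (D = -5 - 2 = -7)
m = 2 (m = -7 - 1*(-9) = -7 + 9 = 2)
g(r) = 3 + r (g(r) = r - 1*(-3) = r + 3 = 3 + r)
X(S) = 6 + 4*S (X(S) = 2*((3 + S) + S) = 2*(3 + 2*S) = 6 + 4*S)
1/X(m) = 1/(6 + 4*2) = 1/(6 + 8) = 1/14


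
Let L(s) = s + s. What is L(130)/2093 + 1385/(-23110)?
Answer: 47843/744142 ≈ 0.064293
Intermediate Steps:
L(s) = 2*s
L(130)/2093 + 1385/(-23110) = (2*130)/2093 + 1385/(-23110) = 260*(1/2093) + 1385*(-1/23110) = 20/161 - 277/4622 = 47843/744142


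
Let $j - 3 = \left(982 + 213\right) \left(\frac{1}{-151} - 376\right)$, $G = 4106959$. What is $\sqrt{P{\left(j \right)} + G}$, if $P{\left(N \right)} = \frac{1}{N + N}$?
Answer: $\frac{3 \sqrt{2100645422134858376635}}{67848062} \approx 2026.6$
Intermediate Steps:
$j = - \frac{67848062}{151}$ ($j = 3 + \left(982 + 213\right) \left(\frac{1}{-151} - 376\right) = 3 + 1195 \left(- \frac{1}{151} - 376\right) = 3 + 1195 \left(- \frac{56777}{151}\right) = 3 - \frac{67848515}{151} = - \frac{67848062}{151} \approx -4.4933 \cdot 10^{5}$)
$P{\left(N \right)} = \frac{1}{2 N}$
$\sqrt{P{\left(j \right)} + G} = \sqrt{\frac{1}{2 \left(- \frac{67848062}{151}\right)} + 4106959} = \sqrt{\frac{1}{2} \left(- \frac{151}{67848062}\right) + 4106959} = \sqrt{- \frac{151}{135696124} + 4106959} = \sqrt{\frac{557298417726765}{135696124}} = \frac{3 \sqrt{2100645422134858376635}}{67848062}$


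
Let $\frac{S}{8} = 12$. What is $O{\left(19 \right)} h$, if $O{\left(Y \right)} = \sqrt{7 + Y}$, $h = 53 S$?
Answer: $5088 \sqrt{26} \approx 25944.0$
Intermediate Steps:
$S = 96$ ($S = 8 \cdot 12 = 96$)
$h = 5088$ ($h = 53 \cdot 96 = 5088$)
$O{\left(19 \right)} h = \sqrt{7 + 19} \cdot 5088 = \sqrt{26} \cdot 5088 = 5088 \sqrt{26}$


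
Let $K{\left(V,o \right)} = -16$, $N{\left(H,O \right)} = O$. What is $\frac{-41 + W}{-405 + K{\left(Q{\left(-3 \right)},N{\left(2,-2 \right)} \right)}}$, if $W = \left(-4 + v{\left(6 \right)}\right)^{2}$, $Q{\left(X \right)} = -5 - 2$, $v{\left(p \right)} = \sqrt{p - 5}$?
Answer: $\frac{32}{421} \approx 0.07601$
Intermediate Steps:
$v{\left(p \right)} = \sqrt{-5 + p}$
$Q{\left(X \right)} = -7$
$W = 9$ ($W = \left(-4 + \sqrt{-5 + 6}\right)^{2} = \left(-4 + \sqrt{1}\right)^{2} = \left(-4 + 1\right)^{2} = \left(-3\right)^{2} = 9$)
$\frac{-41 + W}{-405 + K{\left(Q{\left(-3 \right)},N{\left(2,-2 \right)} \right)}} = \frac{-41 + 9}{-405 - 16} = - \frac{32}{-421} = \left(-32\right) \left(- \frac{1}{421}\right) = \frac{32}{421}$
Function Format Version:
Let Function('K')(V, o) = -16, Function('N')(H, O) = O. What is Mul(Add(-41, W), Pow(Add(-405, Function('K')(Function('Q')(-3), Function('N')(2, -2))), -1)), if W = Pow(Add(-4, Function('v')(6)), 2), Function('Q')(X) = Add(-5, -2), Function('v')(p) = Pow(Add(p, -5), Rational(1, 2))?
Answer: Rational(32, 421) ≈ 0.076010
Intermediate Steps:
Function('v')(p) = Pow(Add(-5, p), Rational(1, 2))
Function('Q')(X) = -7
W = 9 (W = Pow(Add(-4, Pow(Add(-5, 6), Rational(1, 2))), 2) = Pow(Add(-4, Pow(1, Rational(1, 2))), 2) = Pow(Add(-4, 1), 2) = Pow(-3, 2) = 9)
Mul(Add(-41, W), Pow(Add(-405, Function('K')(Function('Q')(-3), Function('N')(2, -2))), -1)) = Mul(Add(-41, 9), Pow(Add(-405, -16), -1)) = Mul(-32, Pow(-421, -1)) = Mul(-32, Rational(-1, 421)) = Rational(32, 421)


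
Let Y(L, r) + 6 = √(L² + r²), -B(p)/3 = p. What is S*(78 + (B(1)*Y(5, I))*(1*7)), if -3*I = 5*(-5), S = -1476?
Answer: -301104 + 51660*√34 ≈ 122.97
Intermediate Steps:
B(p) = -3*p
I = 25/3 (I = -5*(-5)/3 = -⅓*(-25) = 25/3 ≈ 8.3333)
Y(L, r) = -6 + √(L² + r²)
S*(78 + (B(1)*Y(5, I))*(1*7)) = -1476*(78 + ((-3*1)*(-6 + √(5² + (25/3)²)))*(1*7)) = -1476*(78 - 3*(-6 + √(25 + 625/9))*7) = -1476*(78 - 3*(-6 + √(850/9))*7) = -1476*(78 - 3*(-6 + 5*√34/3)*7) = -1476*(78 + (18 - 5*√34)*7) = -1476*(78 + (126 - 35*√34)) = -1476*(204 - 35*√34) = -301104 + 51660*√34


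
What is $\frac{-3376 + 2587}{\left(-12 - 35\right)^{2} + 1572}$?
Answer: $- \frac{789}{3781} \approx -0.20867$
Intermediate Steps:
$\frac{-3376 + 2587}{\left(-12 - 35\right)^{2} + 1572} = - \frac{789}{\left(-47\right)^{2} + 1572} = - \frac{789}{2209 + 1572} = - \frac{789}{3781}$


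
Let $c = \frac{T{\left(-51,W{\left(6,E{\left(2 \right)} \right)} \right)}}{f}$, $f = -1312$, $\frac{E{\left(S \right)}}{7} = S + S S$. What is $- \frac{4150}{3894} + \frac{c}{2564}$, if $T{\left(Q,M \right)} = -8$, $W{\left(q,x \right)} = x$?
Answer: $- \frac{872527253}{818705712} \approx -1.0657$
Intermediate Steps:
$E{\left(S \right)} = 7 S + 7 S^{2}$ ($E{\left(S \right)} = 7 \left(S + S S\right) = 7 \left(S + S^{2}\right) = 7 S + 7 S^{2}$)
$c = \frac{1}{164}$ ($c = - \frac{8}{-1312} = \left(-8\right) \left(- \frac{1}{1312}\right) = \frac{1}{164} \approx 0.0060976$)
$- \frac{4150}{3894} + \frac{c}{2564} = - \frac{4150}{3894} + \frac{1}{164 \cdot 2564} = \left(-4150\right) \frac{1}{3894} + \frac{1}{164} \cdot \frac{1}{2564} = - \frac{2075}{1947} + \frac{1}{420496} = - \frac{872527253}{818705712}$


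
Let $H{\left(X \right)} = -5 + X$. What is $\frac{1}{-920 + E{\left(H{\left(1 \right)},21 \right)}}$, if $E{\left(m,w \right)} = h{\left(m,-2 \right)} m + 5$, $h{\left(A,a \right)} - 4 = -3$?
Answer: $- \frac{1}{919} \approx -0.0010881$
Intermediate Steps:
$h{\left(A,a \right)} = 1$ ($h{\left(A,a \right)} = 4 - 3 = 1$)
$E{\left(m,w \right)} = 5 + m$ ($E{\left(m,w \right)} = 1 m + 5 = m + 5 = 5 + m$)
$\frac{1}{-920 + E{\left(H{\left(1 \right)},21 \right)}} = \frac{1}{-920 + \left(5 + \left(-5 + 1\right)\right)} = \frac{1}{-920 + \left(5 - 4\right)} = \frac{1}{-920 + 1} = \frac{1}{-919} = - \frac{1}{919}$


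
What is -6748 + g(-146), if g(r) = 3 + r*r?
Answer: 14571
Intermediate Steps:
g(r) = 3 + r²
-6748 + g(-146) = -6748 + (3 + (-146)²) = -6748 + (3 + 21316) = -6748 + 21319 = 14571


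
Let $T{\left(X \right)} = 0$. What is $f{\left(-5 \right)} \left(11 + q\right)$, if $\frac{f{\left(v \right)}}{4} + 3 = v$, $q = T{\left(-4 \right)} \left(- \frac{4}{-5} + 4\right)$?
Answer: $-352$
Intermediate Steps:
$q = 0$ ($q = 0 \left(- \frac{4}{-5} + 4\right) = 0 \left(\left(-4\right) \left(- \frac{1}{5}\right) + 4\right) = 0 \left(\frac{4}{5} + 4\right) = 0 \cdot \frac{24}{5} = 0$)
$f{\left(v \right)} = -12 + 4 v$
$f{\left(-5 \right)} \left(11 + q\right) = \left(-12 + 4 \left(-5\right)\right) \left(11 + 0\right) = \left(-12 - 20\right) 11 = \left(-32\right) 11 = -352$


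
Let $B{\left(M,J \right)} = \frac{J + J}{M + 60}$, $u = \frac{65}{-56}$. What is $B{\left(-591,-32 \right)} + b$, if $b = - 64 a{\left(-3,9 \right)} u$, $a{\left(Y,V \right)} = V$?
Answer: $\frac{2485528}{3717} \approx 668.69$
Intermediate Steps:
$u = - \frac{65}{56}$ ($u = 65 \left(- \frac{1}{56}\right) = - \frac{65}{56} \approx -1.1607$)
$b = \frac{4680}{7}$ ($b = \left(-64\right) 9 \left(- \frac{65}{56}\right) = \left(-576\right) \left(- \frac{65}{56}\right) = \frac{4680}{7} \approx 668.57$)
$B{\left(M,J \right)} = \frac{2 J}{60 + M}$
$B{\left(-591,-32 \right)} + b = 2 \left(-32\right) \frac{1}{60 - 591} + \frac{4680}{7} = 2 \left(-32\right) \frac{1}{-531} + \frac{4680}{7} = 2 \left(-32\right) \left(- \frac{1}{531}\right) + \frac{4680}{7} = \frac{64}{531} + \frac{4680}{7} = \frac{2485528}{3717}$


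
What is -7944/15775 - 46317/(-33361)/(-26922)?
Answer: -2378531091841/4722744960850 ≈ -0.50363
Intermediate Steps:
-7944/15775 - 46317/(-33361)/(-26922) = -7944*1/15775 - 46317*(-1/33361)*(-1/26922) = -7944/15775 + (46317/33361)*(-1/26922) = -7944/15775 - 15439/299381614 = -2378531091841/4722744960850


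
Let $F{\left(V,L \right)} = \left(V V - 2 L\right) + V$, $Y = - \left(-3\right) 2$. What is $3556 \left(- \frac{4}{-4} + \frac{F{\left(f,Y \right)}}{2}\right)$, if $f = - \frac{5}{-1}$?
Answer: $35560$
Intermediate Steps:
$f = 5$ ($f = \left(-5\right) \left(-1\right) = 5$)
$Y = 6$ ($Y = \left(-1\right) \left(-6\right) = 6$)
$F{\left(V,L \right)} = V + V^{2} - 2 L$ ($F{\left(V,L \right)} = \left(V^{2} - 2 L\right) + V = V + V^{2} - 2 L$)
$3556 \left(- \frac{4}{-4} + \frac{F{\left(f,Y \right)}}{2}\right) = 3556 \left(- \frac{4}{-4} + \frac{5 + 5^{2} - 12}{2}\right) = 3556 \left(\left(-4\right) \left(- \frac{1}{4}\right) + \left(5 + 25 - 12\right) \frac{1}{2}\right) = 3556 \left(1 + 18 \cdot \frac{1}{2}\right) = 3556 \left(1 + 9\right) = 3556 \cdot 10 = 35560$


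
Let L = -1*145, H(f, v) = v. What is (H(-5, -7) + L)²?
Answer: 23104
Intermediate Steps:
L = -145
(H(-5, -7) + L)² = (-7 - 145)² = (-152)² = 23104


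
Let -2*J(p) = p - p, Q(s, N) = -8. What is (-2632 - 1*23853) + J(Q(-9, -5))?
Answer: -26485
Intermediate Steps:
J(p) = 0 (J(p) = -(p - p)/2 = -1/2*0 = 0)
(-2632 - 1*23853) + J(Q(-9, -5)) = (-2632 - 1*23853) + 0 = (-2632 - 23853) + 0 = -26485 + 0 = -26485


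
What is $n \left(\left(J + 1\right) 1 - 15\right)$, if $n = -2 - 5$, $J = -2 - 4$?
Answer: $140$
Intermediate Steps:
$J = -6$
$n = -7$ ($n = -2 - 5 = -7$)
$n \left(\left(J + 1\right) 1 - 15\right) = - 7 \left(\left(-6 + 1\right) 1 - 15\right) = - 7 \left(\left(-5\right) 1 - 15\right) = - 7 \left(-5 - 15\right) = \left(-7\right) \left(-20\right) = 140$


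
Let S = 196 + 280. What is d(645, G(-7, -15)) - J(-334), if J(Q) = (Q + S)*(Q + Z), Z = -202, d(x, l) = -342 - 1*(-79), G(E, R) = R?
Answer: 75849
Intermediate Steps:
d(x, l) = -263 (d(x, l) = -342 + 79 = -263)
S = 476
J(Q) = (-202 + Q)*(476 + Q) (J(Q) = (Q + 476)*(Q - 202) = (476 + Q)*(-202 + Q) = (-202 + Q)*(476 + Q))
d(645, G(-7, -15)) - J(-334) = -263 - (-96152 + (-334)² + 274*(-334)) = -263 - (-96152 + 111556 - 91516) = -263 - 1*(-76112) = -263 + 76112 = 75849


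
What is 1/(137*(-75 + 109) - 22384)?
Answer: -1/17726 ≈ -5.6414e-5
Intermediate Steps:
1/(137*(-75 + 109) - 22384) = 1/(137*34 - 22384) = 1/(4658 - 22384) = 1/(-17726) = -1/17726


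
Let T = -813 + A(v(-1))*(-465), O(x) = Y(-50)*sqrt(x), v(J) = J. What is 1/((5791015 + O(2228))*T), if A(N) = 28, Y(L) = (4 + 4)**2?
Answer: -5791015/463901352244793721 + 128*sqrt(557)/463901352244793721 ≈ -1.2477e-11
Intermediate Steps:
Y(L) = 64 (Y(L) = 8**2 = 64)
O(x) = 64*sqrt(x)
T = -13833 (T = -813 + 28*(-465) = -813 - 13020 = -13833)
1/((5791015 + O(2228))*T) = 1/((5791015 + 64*sqrt(2228))*(-13833)) = -1/13833/(5791015 + 64*(2*sqrt(557))) = -1/13833/(5791015 + 128*sqrt(557)) = -1/(13833*(5791015 + 128*sqrt(557)))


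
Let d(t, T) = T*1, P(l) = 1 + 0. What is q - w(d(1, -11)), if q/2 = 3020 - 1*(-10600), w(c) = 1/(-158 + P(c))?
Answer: 4276681/157 ≈ 27240.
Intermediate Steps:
P(l) = 1
d(t, T) = T
w(c) = -1/157 (w(c) = 1/(-158 + 1) = 1/(-157) = -1/157)
q = 27240 (q = 2*(3020 - 1*(-10600)) = 2*(3020 + 10600) = 2*13620 = 27240)
q - w(d(1, -11)) = 27240 - 1*(-1/157) = 27240 + 1/157 = 4276681/157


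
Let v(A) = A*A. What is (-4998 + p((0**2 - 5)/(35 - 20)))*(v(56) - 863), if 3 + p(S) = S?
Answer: -34104092/3 ≈ -1.1368e+7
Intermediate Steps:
v(A) = A**2
p(S) = -3 + S
(-4998 + p((0**2 - 5)/(35 - 20)))*(v(56) - 863) = (-4998 + (-3 + (0**2 - 5)/(35 - 20)))*(56**2 - 863) = (-4998 + (-3 + (0 - 5)/15))*(3136 - 863) = (-4998 + (-3 - 5*1/15))*2273 = (-4998 + (-3 - 1/3))*2273 = (-4998 - 10/3)*2273 = -15004/3*2273 = -34104092/3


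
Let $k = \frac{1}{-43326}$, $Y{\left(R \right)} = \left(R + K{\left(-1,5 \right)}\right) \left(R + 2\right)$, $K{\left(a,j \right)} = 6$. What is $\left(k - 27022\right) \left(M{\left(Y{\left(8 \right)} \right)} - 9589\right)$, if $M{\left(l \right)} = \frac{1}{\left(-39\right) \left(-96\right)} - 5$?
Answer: $\frac{42053449715073755}{162212544} \approx 2.5925 \cdot 10^{8}$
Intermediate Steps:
$Y{\left(R \right)} = \left(2 + R\right) \left(6 + R\right)$ ($Y{\left(R \right)} = \left(R + 6\right) \left(R + 2\right) = \left(6 + R\right) \left(2 + R\right) = \left(2 + R\right) \left(6 + R\right)$)
$k = - \frac{1}{43326} \approx -2.3081 \cdot 10^{-5}$
$M{\left(l \right)} = - \frac{18719}{3744}$ ($M{\left(l \right)} = \left(- \frac{1}{39}\right) \left(- \frac{1}{96}\right) - 5 = \frac{1}{3744} - 5 = - \frac{18719}{3744}$)
$\left(k - 27022\right) \left(M{\left(Y{\left(8 \right)} \right)} - 9589\right) = \left(- \frac{1}{43326} - 27022\right) \left(- \frac{18719}{3744} - 9589\right) = \left(- \frac{1170755173}{43326}\right) \left(- \frac{35919935}{3744}\right) = \frac{42053449715073755}{162212544}$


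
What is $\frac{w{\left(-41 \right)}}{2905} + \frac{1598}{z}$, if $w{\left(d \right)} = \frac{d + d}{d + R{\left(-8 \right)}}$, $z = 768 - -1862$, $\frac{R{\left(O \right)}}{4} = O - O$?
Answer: $\frac{92949}{152803} \approx 0.60829$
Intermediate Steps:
$R{\left(O \right)} = 0$ ($R{\left(O \right)} = 4 \left(O - O\right) = 4 \cdot 0 = 0$)
$z = 2630$ ($z = 768 + 1862 = 2630$)
$w{\left(d \right)} = 2$ ($w{\left(d \right)} = \frac{d + d}{d + 0} = \frac{2 d}{d} = 2$)
$\frac{w{\left(-41 \right)}}{2905} + \frac{1598}{z} = \frac{2}{2905} + \frac{1598}{2630} = 2 \cdot \frac{1}{2905} + 1598 \cdot \frac{1}{2630} = \frac{2}{2905} + \frac{799}{1315} = \frac{92949}{152803}$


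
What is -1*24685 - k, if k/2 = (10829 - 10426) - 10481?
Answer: -4529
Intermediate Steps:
k = -20156 (k = 2*((10829 - 10426) - 10481) = 2*(403 - 10481) = 2*(-10078) = -20156)
-1*24685 - k = -1*24685 - 1*(-20156) = -24685 + 20156 = -4529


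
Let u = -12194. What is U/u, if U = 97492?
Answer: -48746/6097 ≈ -7.9951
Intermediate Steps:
U/u = 97492/(-12194) = 97492*(-1/12194) = -48746/6097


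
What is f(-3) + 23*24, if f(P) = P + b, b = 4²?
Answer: 565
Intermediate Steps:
b = 16
f(P) = 16 + P (f(P) = P + 16 = 16 + P)
f(-3) + 23*24 = (16 - 3) + 23*24 = 13 + 552 = 565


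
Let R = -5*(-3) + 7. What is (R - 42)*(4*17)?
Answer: -1360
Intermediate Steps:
R = 22 (R = 15 + 7 = 22)
(R - 42)*(4*17) = (22 - 42)*(4*17) = -20*68 = -1360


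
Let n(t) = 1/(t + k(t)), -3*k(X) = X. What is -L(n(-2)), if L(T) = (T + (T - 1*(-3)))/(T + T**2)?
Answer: 8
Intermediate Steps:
k(X) = -X/3
n(t) = 3/(2*t) (n(t) = 1/(t - t/3) = 1/(2*t/3) = 3/(2*t))
L(T) = (3 + 2*T)/(T + T**2) (L(T) = (T + (T + 3))/(T + T**2) = (T + (3 + T))/(T + T**2) = (3 + 2*T)/(T + T**2))
-L(n(-2)) = -(3 + 2*((3/2)/(-2)))/(((3/2)/(-2))*(1 + (3/2)/(-2))) = -(3 + 2*((3/2)*(-1/2)))/(((3/2)*(-1/2))*(1 + (3/2)*(-1/2))) = -(3 + 2*(-3/4))/((-3/4)*(1 - 3/4)) = -(-4)*(3 - 3/2)/(3*1/4) = -(-4)*4*3/(3*2) = -1*(-8) = 8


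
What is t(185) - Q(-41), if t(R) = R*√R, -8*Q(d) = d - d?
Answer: 185*√185 ≈ 2516.3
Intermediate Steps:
Q(d) = 0 (Q(d) = -(d - d)/8 = -⅛*0 = 0)
t(R) = R^(3/2)
t(185) - Q(-41) = 185^(3/2) - 1*0 = 185*√185 + 0 = 185*√185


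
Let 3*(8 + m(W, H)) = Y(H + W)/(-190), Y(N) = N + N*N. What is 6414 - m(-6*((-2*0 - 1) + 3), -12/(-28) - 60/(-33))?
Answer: 10851923917/1689765 ≈ 6422.1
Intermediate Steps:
Y(N) = N + N**2
m(W, H) = -8 - (H + W)*(1 + H + W)/570 (m(W, H) = -8 + (((H + W)*(1 + (H + W)))/(-190))/3 = -8 + (((H + W)*(1 + H + W))*(-1/190))/3 = -8 + (-(H + W)*(1 + H + W)/190)/3 = -8 - (H + W)*(1 + H + W)/570)
6414 - m(-6*((-2*0 - 1) + 3), -12/(-28) - 60/(-33)) = 6414 - (-8 - ((-12/(-28) - 60/(-33)) - 6*((-2*0 - 1) + 3))*(1 + (-12/(-28) - 60/(-33)) - 6*((-2*0 - 1) + 3))/570) = 6414 - (-8 - ((-12*(-1/28) - 60*(-1/33)) - 6*((0 - 1) + 3))*(1 + (-12*(-1/28) - 60*(-1/33)) - 6*((0 - 1) + 3))/570) = 6414 - (-8 - ((3/7 + 20/11) - 6*(-1 + 3))*(1 + (3/7 + 20/11) - 6*(-1 + 3))/570) = 6414 - (-8 - (173/77 - 6*2)*(1 + 173/77 - 6*2)/570) = 6414 - (-8 - (173/77 - 12)*(1 + 173/77 - 12)/570) = 6414 - (-8 - 1/570*(-751/77)*(-674/77)) = 6414 - (-8 - 253087/1689765) = 6414 - 1*(-13771207/1689765) = 6414 + 13771207/1689765 = 10851923917/1689765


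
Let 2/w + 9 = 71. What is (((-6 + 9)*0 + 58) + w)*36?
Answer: 64764/31 ≈ 2089.2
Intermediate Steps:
w = 1/31 (w = 2/(-9 + 71) = 2/62 = 2*(1/62) = 1/31 ≈ 0.032258)
(((-6 + 9)*0 + 58) + w)*36 = (((-6 + 9)*0 + 58) + 1/31)*36 = ((3*0 + 58) + 1/31)*36 = ((0 + 58) + 1/31)*36 = (58 + 1/31)*36 = (1799/31)*36 = 64764/31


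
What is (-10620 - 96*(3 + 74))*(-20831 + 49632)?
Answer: -518763612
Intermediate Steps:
(-10620 - 96*(3 + 74))*(-20831 + 49632) = (-10620 - 96*77)*28801 = (-10620 - 7392)*28801 = -18012*28801 = -518763612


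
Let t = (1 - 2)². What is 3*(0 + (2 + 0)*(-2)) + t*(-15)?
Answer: -27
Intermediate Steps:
t = 1 (t = (-1)² = 1)
3*(0 + (2 + 0)*(-2)) + t*(-15) = 3*(0 + (2 + 0)*(-2)) + 1*(-15) = 3*(0 + 2*(-2)) - 15 = 3*(0 - 4) - 15 = 3*(-4) - 15 = -12 - 15 = -27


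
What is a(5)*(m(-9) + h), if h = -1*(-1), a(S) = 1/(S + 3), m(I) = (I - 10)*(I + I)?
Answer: 343/8 ≈ 42.875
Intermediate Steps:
m(I) = 2*I*(-10 + I) (m(I) = (-10 + I)*(2*I) = 2*I*(-10 + I))
a(S) = 1/(3 + S)
h = 1
a(5)*(m(-9) + h) = (2*(-9)*(-10 - 9) + 1)/(3 + 5) = (2*(-9)*(-19) + 1)/8 = (342 + 1)/8 = (⅛)*343 = 343/8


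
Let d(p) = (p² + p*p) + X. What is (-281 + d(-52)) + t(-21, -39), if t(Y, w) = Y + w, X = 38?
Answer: 5105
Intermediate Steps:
d(p) = 38 + 2*p² (d(p) = (p² + p*p) + 38 = (p² + p²) + 38 = 2*p² + 38 = 38 + 2*p²)
(-281 + d(-52)) + t(-21, -39) = (-281 + (38 + 2*(-52)²)) + (-21 - 39) = (-281 + (38 + 2*2704)) - 60 = (-281 + (38 + 5408)) - 60 = (-281 + 5446) - 60 = 5165 - 60 = 5105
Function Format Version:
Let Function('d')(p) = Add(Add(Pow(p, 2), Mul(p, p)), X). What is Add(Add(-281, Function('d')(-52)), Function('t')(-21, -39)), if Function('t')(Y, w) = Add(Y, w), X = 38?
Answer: 5105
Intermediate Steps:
Function('d')(p) = Add(38, Mul(2, Pow(p, 2))) (Function('d')(p) = Add(Add(Pow(p, 2), Mul(p, p)), 38) = Add(Add(Pow(p, 2), Pow(p, 2)), 38) = Add(Mul(2, Pow(p, 2)), 38) = Add(38, Mul(2, Pow(p, 2))))
Add(Add(-281, Function('d')(-52)), Function('t')(-21, -39)) = Add(Add(-281, Add(38, Mul(2, Pow(-52, 2)))), Add(-21, -39)) = Add(Add(-281, Add(38, Mul(2, 2704))), -60) = Add(Add(-281, Add(38, 5408)), -60) = Add(Add(-281, 5446), -60) = Add(5165, -60) = 5105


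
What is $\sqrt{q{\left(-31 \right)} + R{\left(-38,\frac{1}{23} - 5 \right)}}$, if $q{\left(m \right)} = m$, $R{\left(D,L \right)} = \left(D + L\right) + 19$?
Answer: $\frac{4 i \sqrt{1817}}{23} \approx 7.4133 i$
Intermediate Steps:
$R{\left(D,L \right)} = 19 + D + L$
$\sqrt{q{\left(-31 \right)} + R{\left(-38,\frac{1}{23} - 5 \right)}} = \sqrt{-31 - \left(24 - \frac{1}{23}\right)} = \sqrt{-31 + \left(19 - 38 + \left(\frac{1}{23} - 5\right)\right)} = \sqrt{-31 - \frac{551}{23}} = \sqrt{- \frac{1264}{23}} = \frac{4 i \sqrt{1817}}{23}$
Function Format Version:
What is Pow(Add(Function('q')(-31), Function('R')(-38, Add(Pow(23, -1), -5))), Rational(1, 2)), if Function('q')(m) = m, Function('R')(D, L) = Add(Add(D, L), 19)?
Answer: Mul(Rational(4, 23), I, Pow(1817, Rational(1, 2))) ≈ Mul(7.4133, I)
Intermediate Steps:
Function('R')(D, L) = Add(19, D, L)
Pow(Add(Function('q')(-31), Function('R')(-38, Add(Pow(23, -1), -5))), Rational(1, 2)) = Pow(Add(-31, Add(19, -38, Add(Pow(23, -1), -5))), Rational(1, 2)) = Pow(Add(-31, Add(19, -38, Add(Rational(1, 23), -5))), Rational(1, 2)) = Pow(Add(-31, Add(19, -38, Rational(-114, 23))), Rational(1, 2)) = Pow(Add(-31, Rational(-551, 23)), Rational(1, 2)) = Pow(Rational(-1264, 23), Rational(1, 2)) = Mul(Rational(4, 23), I, Pow(1817, Rational(1, 2)))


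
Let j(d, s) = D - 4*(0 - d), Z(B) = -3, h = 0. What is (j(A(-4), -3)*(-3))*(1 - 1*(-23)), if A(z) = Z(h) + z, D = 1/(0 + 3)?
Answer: 1992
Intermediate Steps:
D = ⅓ (D = 1/3 = ⅓ ≈ 0.33333)
A(z) = -3 + z
j(d, s) = ⅓ + 4*d (j(d, s) = ⅓ - 4*(0 - d) = ⅓ - (-4)*d = ⅓ + 4*d)
(j(A(-4), -3)*(-3))*(1 - 1*(-23)) = ((⅓ + 4*(-3 - 4))*(-3))*(1 - 1*(-23)) = ((⅓ + 4*(-7))*(-3))*(1 + 23) = ((⅓ - 28)*(-3))*24 = -83/3*(-3)*24 = 83*24 = 1992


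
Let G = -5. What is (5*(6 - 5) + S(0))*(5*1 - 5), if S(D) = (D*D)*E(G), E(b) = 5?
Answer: 0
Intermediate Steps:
S(D) = 5*D² (S(D) = (D*D)*5 = D²*5 = 5*D²)
(5*(6 - 5) + S(0))*(5*1 - 5) = (5*(6 - 5) + 5*0²)*(5*1 - 5) = (5*1 + 5*0)*(5 - 5) = (5 + 0)*0 = 5*0 = 0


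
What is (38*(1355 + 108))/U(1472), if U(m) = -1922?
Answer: -27797/961 ≈ -28.925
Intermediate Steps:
(38*(1355 + 108))/U(1472) = (38*(1355 + 108))/(-1922) = (38*1463)*(-1/1922) = 55594*(-1/1922) = -27797/961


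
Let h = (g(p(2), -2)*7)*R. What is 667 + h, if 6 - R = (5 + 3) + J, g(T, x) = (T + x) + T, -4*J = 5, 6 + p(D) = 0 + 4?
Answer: 1397/2 ≈ 698.50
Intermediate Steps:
p(D) = -2 (p(D) = -6 + (0 + 4) = -6 + 4 = -2)
J = -5/4 (J = -1/4*5 = -5/4 ≈ -1.2500)
g(T, x) = x + 2*T
R = -3/4 (R = 6 - ((5 + 3) - 5/4) = 6 - (8 - 5/4) = 6 - 1*27/4 = 6 - 27/4 = -3/4 ≈ -0.75000)
h = 63/2 (h = ((-2 + 2*(-2))*7)*(-3/4) = ((-2 - 4)*7)*(-3/4) = -6*7*(-3/4) = -42*(-3/4) = 63/2 ≈ 31.500)
667 + h = 667 + 63/2 = 1397/2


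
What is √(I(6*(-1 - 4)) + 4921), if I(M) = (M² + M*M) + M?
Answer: √6691 ≈ 81.799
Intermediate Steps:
I(M) = M + 2*M² (I(M) = (M² + M²) + M = 2*M² + M = M + 2*M²)
√(I(6*(-1 - 4)) + 4921) = √((6*(-1 - 4))*(1 + 2*(6*(-1 - 4))) + 4921) = √((6*(-5))*(1 + 2*(6*(-5))) + 4921) = √(-30*(1 + 2*(-30)) + 4921) = √(-30*(1 - 60) + 4921) = √(-30*(-59) + 4921) = √(1770 + 4921) = √6691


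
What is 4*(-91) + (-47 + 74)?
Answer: -337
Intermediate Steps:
4*(-91) + (-47 + 74) = -364 + 27 = -337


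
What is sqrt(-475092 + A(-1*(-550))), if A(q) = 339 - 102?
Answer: I*sqrt(474855) ≈ 689.1*I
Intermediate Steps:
A(q) = 237
sqrt(-475092 + A(-1*(-550))) = sqrt(-475092 + 237) = sqrt(-474855) = I*sqrt(474855)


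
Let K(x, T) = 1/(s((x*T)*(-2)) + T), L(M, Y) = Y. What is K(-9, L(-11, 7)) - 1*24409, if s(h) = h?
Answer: -3246396/133 ≈ -24409.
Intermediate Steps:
K(x, T) = 1/(T - 2*T*x) (K(x, T) = 1/((x*T)*(-2) + T) = 1/((T*x)*(-2) + T) = 1/(-2*T*x + T) = 1/(T - 2*T*x))
K(-9, L(-11, 7)) - 1*24409 = -1/(7*(-1 + 2*(-9))) - 1*24409 = -1*1/7/(-1 - 18) - 24409 = -1*1/7/(-19) - 24409 = -1*1/7*(-1/19) - 24409 = 1/133 - 24409 = -3246396/133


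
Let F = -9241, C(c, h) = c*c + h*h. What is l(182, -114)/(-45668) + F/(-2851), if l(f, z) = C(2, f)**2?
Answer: -782112235199/32549867 ≈ -24028.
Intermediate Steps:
C(c, h) = c**2 + h**2
l(f, z) = (4 + f**2)**2 (l(f, z) = (2**2 + f**2)**2 = (4 + f**2)**2)
l(182, -114)/(-45668) + F/(-2851) = (4 + 182**2)**2/(-45668) - 9241/(-2851) = (4 + 33124)**2*(-1/45668) - 9241*(-1/2851) = 33128**2*(-1/45668) + 9241/2851 = 1097464384*(-1/45668) + 9241/2851 = -274366096/11417 + 9241/2851 = -782112235199/32549867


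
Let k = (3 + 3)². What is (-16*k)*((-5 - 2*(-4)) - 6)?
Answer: 1728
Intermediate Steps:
k = 36 (k = 6² = 36)
(-16*k)*((-5 - 2*(-4)) - 6) = (-16*36)*((-5 - 2*(-4)) - 6) = -576*((-5 + 8) - 6) = -576*(3 - 6) = -576*(-3) = 1728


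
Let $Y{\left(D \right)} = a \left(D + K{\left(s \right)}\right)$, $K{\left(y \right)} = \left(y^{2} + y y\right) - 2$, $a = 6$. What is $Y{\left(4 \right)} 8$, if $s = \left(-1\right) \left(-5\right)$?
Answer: $2496$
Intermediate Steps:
$s = 5$
$K{\left(y \right)} = -2 + 2 y^{2}$ ($K{\left(y \right)} = \left(y^{2} + y^{2}\right) - 2 = 2 y^{2} - 2 = -2 + 2 y^{2}$)
$Y{\left(D \right)} = 288 + 6 D$ ($Y{\left(D \right)} = 6 \left(D - \left(2 - 2 \cdot 5^{2}\right)\right) = 6 \left(D + \left(-2 + 2 \cdot 25\right)\right) = 6 \left(D + \left(-2 + 50\right)\right) = 6 \left(D + 48\right) = 6 \left(48 + D\right) = 288 + 6 D$)
$Y{\left(4 \right)} 8 = \left(288 + 6 \cdot 4\right) 8 = \left(288 + 24\right) 8 = 312 \cdot 8 = 2496$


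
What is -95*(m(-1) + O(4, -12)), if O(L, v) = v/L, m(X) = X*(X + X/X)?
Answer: 285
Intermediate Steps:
m(X) = X*(1 + X) (m(X) = X*(X + 1) = X*(1 + X))
-95*(m(-1) + O(4, -12)) = -95*(-(1 - 1) - 12/4) = -95*(-1*0 - 12*¼) = -95*(0 - 3) = -95*(-3) = 285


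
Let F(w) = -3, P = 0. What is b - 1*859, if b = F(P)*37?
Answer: -970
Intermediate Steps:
b = -111 (b = -3*37 = -111)
b - 1*859 = -111 - 1*859 = -111 - 859 = -970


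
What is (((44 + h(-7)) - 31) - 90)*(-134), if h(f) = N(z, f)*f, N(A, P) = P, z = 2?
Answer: 3752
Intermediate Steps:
h(f) = f² (h(f) = f*f = f²)
(((44 + h(-7)) - 31) - 90)*(-134) = (((44 + (-7)²) - 31) - 90)*(-134) = (((44 + 49) - 31) - 90)*(-134) = ((93 - 31) - 90)*(-134) = (62 - 90)*(-134) = -28*(-134) = 3752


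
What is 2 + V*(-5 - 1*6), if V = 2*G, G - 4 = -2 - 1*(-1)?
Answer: -64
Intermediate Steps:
G = 3 (G = 4 + (-2 - 1*(-1)) = 4 + (-2 + 1) = 4 - 1 = 3)
V = 6 (V = 2*3 = 6)
2 + V*(-5 - 1*6) = 2 + 6*(-5 - 1*6) = 2 + 6*(-5 - 6) = 2 + 6*(-11) = 2 - 66 = -64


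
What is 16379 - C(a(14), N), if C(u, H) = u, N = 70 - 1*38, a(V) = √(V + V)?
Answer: 16379 - 2*√7 ≈ 16374.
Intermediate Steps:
a(V) = √2*√V (a(V) = √(2*V) = √2*√V)
N = 32 (N = 70 - 38 = 32)
16379 - C(a(14), N) = 16379 - √2*√14 = 16379 - 2*√7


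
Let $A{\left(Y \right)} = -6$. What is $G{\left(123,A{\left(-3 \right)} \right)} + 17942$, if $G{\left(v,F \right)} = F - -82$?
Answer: $18018$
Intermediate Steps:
$G{\left(v,F \right)} = 82 + F$ ($G{\left(v,F \right)} = F + 82 = 82 + F$)
$G{\left(123,A{\left(-3 \right)} \right)} + 17942 = \left(82 - 6\right) + 17942 = 76 + 17942 = 18018$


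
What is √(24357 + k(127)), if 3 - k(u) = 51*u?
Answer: 3*√1987 ≈ 133.73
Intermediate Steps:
k(u) = 3 - 51*u
√(24357 + k(127)) = √(24357 + (3 - 51*127)) = √(24357 + (3 - 6477)) = √(24357 - 6474) = √17883 = 3*√1987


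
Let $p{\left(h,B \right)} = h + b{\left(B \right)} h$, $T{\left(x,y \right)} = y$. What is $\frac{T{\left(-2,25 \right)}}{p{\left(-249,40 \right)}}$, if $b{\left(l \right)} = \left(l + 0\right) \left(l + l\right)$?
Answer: $- \frac{25}{797049} \approx -3.1366 \cdot 10^{-5}$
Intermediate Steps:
$b{\left(l \right)} = 2 l^{2}$ ($b{\left(l \right)} = l 2 l = 2 l^{2}$)
$p{\left(h,B \right)} = h + 2 h B^{2}$ ($p{\left(h,B \right)} = h + 2 B^{2} h = h + 2 h B^{2}$)
$\frac{T{\left(-2,25 \right)}}{p{\left(-249,40 \right)}} = \frac{25}{\left(-249\right) \left(1 + 2 \cdot 40^{2}\right)} = \frac{25}{\left(-249\right) \left(1 + 2 \cdot 1600\right)} = \frac{25}{\left(-249\right) \left(1 + 3200\right)} = \frac{25}{\left(-249\right) 3201} = \frac{25}{-797049} = 25 \left(- \frac{1}{797049}\right) = - \frac{25}{797049}$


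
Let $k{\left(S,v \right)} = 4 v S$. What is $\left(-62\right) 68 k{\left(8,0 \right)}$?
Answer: $0$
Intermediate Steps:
$k{\left(S,v \right)} = 4 S v$
$\left(-62\right) 68 k{\left(8,0 \right)} = \left(-62\right) 68 \cdot 4 \cdot 8 \cdot 0 = \left(-4216\right) 0 = 0$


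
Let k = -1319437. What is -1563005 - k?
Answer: -243568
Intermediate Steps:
-1563005 - k = -1563005 - 1*(-1319437) = -1563005 + 1319437 = -243568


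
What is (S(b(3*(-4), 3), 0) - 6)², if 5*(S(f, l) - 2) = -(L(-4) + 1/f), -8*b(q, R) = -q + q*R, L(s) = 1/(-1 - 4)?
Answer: 91204/5625 ≈ 16.214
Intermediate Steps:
L(s) = -⅕ (L(s) = 1/(-5) = -⅕)
b(q, R) = q/8 - R*q/8 (b(q, R) = -(-q + q*R)/8 = -(-q + R*q)/8 = q/8 - R*q/8)
S(f, l) = 51/25 - 1/(5*f) (S(f, l) = 2 + (-(-⅕ + 1/f))/5 = 2 + (⅕ - 1/f)/5 = 2 + (1/25 - 1/(5*f)) = 51/25 - 1/(5*f))
(S(b(3*(-4), 3), 0) - 6)² = ((-5 + 51*((3*(-4))*(1 - 1*3)/8))/(25*(((3*(-4))*(1 - 1*3)/8))) - 6)² = ((-5 + 51*((⅛)*(-12)*(1 - 3)))/(25*(((⅛)*(-12)*(1 - 3)))) - 6)² = ((-5 + 51*((⅛)*(-12)*(-2)))/(25*(((⅛)*(-12)*(-2)))) - 6)² = ((1/25)*(-5 + 51*3)/3 - 6)² = ((1/25)*(⅓)*(-5 + 153) - 6)² = ((1/25)*(⅓)*148 - 6)² = (148/75 - 6)² = (-302/75)² = 91204/5625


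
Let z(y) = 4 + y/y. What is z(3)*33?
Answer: 165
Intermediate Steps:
z(y) = 5 (z(y) = 4 + 1 = 5)
z(3)*33 = 5*33 = 165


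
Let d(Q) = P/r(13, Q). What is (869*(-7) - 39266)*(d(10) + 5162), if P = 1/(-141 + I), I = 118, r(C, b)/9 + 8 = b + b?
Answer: -581483335043/2484 ≈ -2.3409e+8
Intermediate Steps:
r(C, b) = -72 + 18*b (r(C, b) = -72 + 9*(b + b) = -72 + 9*(2*b) = -72 + 18*b)
P = -1/23 (P = 1/(-141 + 118) = 1/(-23) = -1/23 ≈ -0.043478)
d(Q) = -1/(23*(-72 + 18*Q))
(869*(-7) - 39266)*(d(10) + 5162) = (869*(-7) - 39266)*(-1/(-1656 + 414*10) + 5162) = (-6083 - 39266)*(-1/(-1656 + 4140) + 5162) = -45349*(-1/2484 + 5162) = -45349*12822407/2484 = -581483335043/2484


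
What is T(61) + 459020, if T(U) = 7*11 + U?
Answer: 459158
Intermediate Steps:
T(U) = 77 + U
T(61) + 459020 = (77 + 61) + 459020 = 138 + 459020 = 459158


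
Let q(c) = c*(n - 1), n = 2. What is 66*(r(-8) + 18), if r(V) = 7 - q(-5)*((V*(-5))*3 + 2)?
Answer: 41910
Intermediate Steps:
q(c) = c (q(c) = c*(2 - 1) = c*1 = c)
r(V) = 17 - 75*V (r(V) = 7 - (-5)*((V*(-5))*3 + 2) = 7 - (-5)*(-5*V*3 + 2) = 7 - (-5)*(-15*V + 2) = 7 - (-5)*(2 - 15*V) = 7 - (-10 + 75*V) = 7 + (10 - 75*V) = 17 - 75*V)
66*(r(-8) + 18) = 66*((17 - 75*(-8)) + 18) = 66*((17 + 600) + 18) = 66*(617 + 18) = 66*635 = 41910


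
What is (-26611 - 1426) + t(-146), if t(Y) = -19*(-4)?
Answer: -27961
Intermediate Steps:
t(Y) = 76
(-26611 - 1426) + t(-146) = (-26611 - 1426) + 76 = -28037 + 76 = -27961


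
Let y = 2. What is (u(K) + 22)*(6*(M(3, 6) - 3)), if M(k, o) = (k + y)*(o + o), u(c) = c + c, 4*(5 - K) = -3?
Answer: 11457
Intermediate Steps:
K = 23/4 (K = 5 - ¼*(-3) = 5 + ¾ = 23/4 ≈ 5.7500)
u(c) = 2*c
M(k, o) = 2*o*(2 + k) (M(k, o) = (k + 2)*(o + o) = (2 + k)*(2*o) = 2*o*(2 + k))
(u(K) + 22)*(6*(M(3, 6) - 3)) = (2*(23/4) + 22)*(6*(2*6*(2 + 3) - 3)) = (23/2 + 22)*(6*(2*6*5 - 3)) = 67*(6*(60 - 3))/2 = 67*(6*57)/2 = (67/2)*342 = 11457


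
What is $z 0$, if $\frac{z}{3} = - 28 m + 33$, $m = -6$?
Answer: $0$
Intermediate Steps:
$z = 603$ ($z = 3 \left(\left(-28\right) \left(-6\right) + 33\right) = 3 \left(168 + 33\right) = 3 \cdot 201 = 603$)
$z 0 = 603 \cdot 0 = 0$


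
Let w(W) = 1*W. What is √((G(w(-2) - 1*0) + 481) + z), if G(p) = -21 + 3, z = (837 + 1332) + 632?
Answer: 8*√51 ≈ 57.131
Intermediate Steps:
z = 2801 (z = 2169 + 632 = 2801)
w(W) = W
G(p) = -18
√((G(w(-2) - 1*0) + 481) + z) = √((-18 + 481) + 2801) = √(463 + 2801) = √3264 = 8*√51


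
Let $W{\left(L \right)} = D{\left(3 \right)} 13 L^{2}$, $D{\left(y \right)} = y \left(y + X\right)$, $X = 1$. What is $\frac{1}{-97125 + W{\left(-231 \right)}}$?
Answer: $\frac{1}{8227191} \approx 1.2155 \cdot 10^{-7}$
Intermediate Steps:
$D{\left(y \right)} = y \left(1 + y\right)$ ($D{\left(y \right)} = y \left(y + 1\right) = y \left(1 + y\right)$)
$W{\left(L \right)} = 156 L^{2}$ ($W{\left(L \right)} = 3 \left(1 + 3\right) 13 L^{2} = 3 \cdot 4 \cdot 13 L^{2} = 12 \cdot 13 L^{2} = 156 L^{2}$)
$\frac{1}{-97125 + W{\left(-231 \right)}} = \frac{1}{-97125 + 156 \left(-231\right)^{2}} = \frac{1}{-97125 + 156 \cdot 53361} = \frac{1}{-97125 + 8324316} = \frac{1}{8227191}$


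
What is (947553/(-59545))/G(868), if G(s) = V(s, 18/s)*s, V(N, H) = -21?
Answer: 315851/361795420 ≈ 0.00087301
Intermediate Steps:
G(s) = -21*s
(947553/(-59545))/G(868) = (947553/(-59545))/((-21*868)) = (947553*(-1/59545))/(-18228) = -947553/59545*(-1/18228) = 315851/361795420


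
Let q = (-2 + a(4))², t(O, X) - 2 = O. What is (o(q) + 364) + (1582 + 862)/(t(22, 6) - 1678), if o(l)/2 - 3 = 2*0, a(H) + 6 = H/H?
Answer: 304768/827 ≈ 368.52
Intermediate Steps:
a(H) = -5 (a(H) = -6 + H/H = -6 + 1 = -5)
t(O, X) = 2 + O
q = 49 (q = (-2 - 5)² = (-7)² = 49)
o(l) = 6 (o(l) = 6 + 2*(2*0) = 6 + 2*0 = 6 + 0 = 6)
(o(q) + 364) + (1582 + 862)/(t(22, 6) - 1678) = (6 + 364) + (1582 + 862)/((2 + 22) - 1678) = 370 + 2444/(24 - 1678) = 370 + 2444/(-1654) = 370 + 2444*(-1/1654) = 370 - 1222/827 = 304768/827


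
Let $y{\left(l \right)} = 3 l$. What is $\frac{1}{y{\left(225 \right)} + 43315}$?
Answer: $\frac{1}{43990} \approx 2.2732 \cdot 10^{-5}$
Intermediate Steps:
$\frac{1}{y{\left(225 \right)} + 43315} = \frac{1}{3 \cdot 225 + 43315} = \frac{1}{675 + 43315} = \frac{1}{43990}$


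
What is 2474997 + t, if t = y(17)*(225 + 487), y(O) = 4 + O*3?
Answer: 2514157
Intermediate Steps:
y(O) = 4 + 3*O
t = 39160 (t = (4 + 3*17)*(225 + 487) = (4 + 51)*712 = 55*712 = 39160)
2474997 + t = 2474997 + 39160 = 2514157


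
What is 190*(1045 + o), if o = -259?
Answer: 149340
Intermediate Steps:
190*(1045 + o) = 190*(1045 - 259) = 190*786 = 149340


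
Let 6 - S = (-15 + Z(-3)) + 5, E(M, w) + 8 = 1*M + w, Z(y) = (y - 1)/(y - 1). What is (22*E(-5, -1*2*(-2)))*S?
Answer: -2970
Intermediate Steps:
Z(y) = 1 (Z(y) = (-1 + y)/(-1 + y) = 1)
E(M, w) = -8 + M + w (E(M, w) = -8 + (1*M + w) = -8 + (M + w) = -8 + M + w)
S = 15 (S = 6 - ((-15 + 1) + 5) = 6 - (-14 + 5) = 6 - 1*(-9) = 6 + 9 = 15)
(22*E(-5, -1*2*(-2)))*S = (22*(-8 - 5 - 1*2*(-2)))*15 = (22*(-8 - 5 - 2*(-2)))*15 = (22*(-8 - 5 + 4))*15 = (22*(-9))*15 = -198*15 = -2970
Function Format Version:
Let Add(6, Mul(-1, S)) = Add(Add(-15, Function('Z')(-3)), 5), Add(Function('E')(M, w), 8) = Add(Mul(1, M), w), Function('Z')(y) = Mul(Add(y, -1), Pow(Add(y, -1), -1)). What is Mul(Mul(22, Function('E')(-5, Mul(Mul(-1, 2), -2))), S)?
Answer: -2970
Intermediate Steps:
Function('Z')(y) = 1 (Function('Z')(y) = Mul(Add(-1, y), Pow(Add(-1, y), -1)) = 1)
Function('E')(M, w) = Add(-8, M, w) (Function('E')(M, w) = Add(-8, Add(Mul(1, M), w)) = Add(-8, Add(M, w)) = Add(-8, M, w))
S = 15 (S = Add(6, Mul(-1, Add(Add(-15, 1), 5))) = Add(6, Mul(-1, Add(-14, 5))) = Add(6, Mul(-1, -9)) = Add(6, 9) = 15)
Mul(Mul(22, Function('E')(-5, Mul(Mul(-1, 2), -2))), S) = Mul(Mul(22, Add(-8, -5, Mul(Mul(-1, 2), -2))), 15) = Mul(Mul(22, Add(-8, -5, Mul(-2, -2))), 15) = Mul(Mul(22, Add(-8, -5, 4)), 15) = Mul(Mul(22, -9), 15) = Mul(-198, 15) = -2970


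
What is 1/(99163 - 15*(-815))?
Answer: 1/111388 ≈ 8.9776e-6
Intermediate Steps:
1/(99163 - 15*(-815)) = 1/(99163 + 12225) = 1/111388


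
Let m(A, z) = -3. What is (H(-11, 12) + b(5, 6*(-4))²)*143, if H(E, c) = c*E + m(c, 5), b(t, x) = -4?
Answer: -17017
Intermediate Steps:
H(E, c) = -3 + E*c (H(E, c) = c*E - 3 = E*c - 3 = -3 + E*c)
(H(-11, 12) + b(5, 6*(-4))²)*143 = ((-3 - 11*12) + (-4)²)*143 = ((-3 - 132) + 16)*143 = (-135 + 16)*143 = -119*143 = -17017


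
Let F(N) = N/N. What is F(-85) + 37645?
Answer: 37646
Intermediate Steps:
F(N) = 1
F(-85) + 37645 = 1 + 37645 = 37646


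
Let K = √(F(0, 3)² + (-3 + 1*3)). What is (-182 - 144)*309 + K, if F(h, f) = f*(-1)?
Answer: -100731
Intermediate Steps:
F(h, f) = -f
K = 3 (K = √((-1*3)² + (-3 + 1*3)) = √((-3)² + (-3 + 3)) = √(9 + 0) = √9 = 3)
(-182 - 144)*309 + K = (-182 - 144)*309 + 3 = -326*309 + 3 = -100734 + 3 = -100731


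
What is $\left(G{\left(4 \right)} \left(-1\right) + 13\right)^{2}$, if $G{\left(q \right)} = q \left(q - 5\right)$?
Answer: $289$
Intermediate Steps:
$G{\left(q \right)} = q \left(-5 + q\right)$
$\left(G{\left(4 \right)} \left(-1\right) + 13\right)^{2} = \left(4 \left(-5 + 4\right) \left(-1\right) + 13\right)^{2} = \left(4 \left(-1\right) \left(-1\right) + 13\right)^{2} = \left(\left(-4\right) \left(-1\right) + 13\right)^{2} = \left(4 + 13\right)^{2} = 17^{2} = 289$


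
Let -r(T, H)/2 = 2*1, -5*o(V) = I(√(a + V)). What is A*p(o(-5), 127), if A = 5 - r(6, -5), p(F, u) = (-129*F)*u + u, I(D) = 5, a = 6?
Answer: 148590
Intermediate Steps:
o(V) = -1 (o(V) = -⅕*5 = -1)
p(F, u) = u - 129*F*u (p(F, u) = -129*F*u + u = u - 129*F*u)
r(T, H) = -4
A = 9 (A = 5 - 1*(-4) = 5 + 4 = 9)
A*p(o(-5), 127) = 9*(127*(1 - 129*(-1))) = 9*(127*(1 + 129)) = 9*(127*130) = 9*16510 = 148590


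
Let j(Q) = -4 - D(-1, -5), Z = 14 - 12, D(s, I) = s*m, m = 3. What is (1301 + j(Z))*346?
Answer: 449800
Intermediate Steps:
D(s, I) = 3*s (D(s, I) = s*3 = 3*s)
Z = 2
j(Q) = -1 (j(Q) = -4 - 3*(-1) = -4 - 1*(-3) = -4 + 3 = -1)
(1301 + j(Z))*346 = (1301 - 1)*346 = 1300*346 = 449800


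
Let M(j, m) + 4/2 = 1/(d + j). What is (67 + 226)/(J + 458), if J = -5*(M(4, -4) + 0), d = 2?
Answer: 1758/2803 ≈ 0.62718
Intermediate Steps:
M(j, m) = -2 + 1/(2 + j)
J = 55/6 (J = -5*((-3 - 2*4)/(2 + 4) + 0) = -5*((-3 - 8)/6 + 0) = -5*((⅙)*(-11) + 0) = -5*(-11/6 + 0) = -5*(-11/6) = 55/6 ≈ 9.1667)
(67 + 226)/(J + 458) = (67 + 226)/(55/6 + 458) = 293/(2803/6) = 293*(6/2803) = 1758/2803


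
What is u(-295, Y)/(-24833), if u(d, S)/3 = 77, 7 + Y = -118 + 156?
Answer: -231/24833 ≈ -0.0093021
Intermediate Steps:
Y = 31 (Y = -7 + (-118 + 156) = -7 + 38 = 31)
u(d, S) = 231 (u(d, S) = 3*77 = 231)
u(-295, Y)/(-24833) = 231/(-24833) = 231*(-1/24833) = -231/24833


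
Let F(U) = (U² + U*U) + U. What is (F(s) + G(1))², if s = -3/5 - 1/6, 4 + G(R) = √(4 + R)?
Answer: 905989/50625 - 1616*√5/225 ≈ 1.8361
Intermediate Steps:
G(R) = -4 + √(4 + R)
s = -23/30 (s = -3*⅕ - 1*⅙ = -⅗ - ⅙ = -23/30 ≈ -0.76667)
F(U) = U + 2*U² (F(U) = (U² + U²) + U = 2*U² + U = U + 2*U²)
(F(s) + G(1))² = (-23*(1 + 2*(-23/30))/30 + (-4 + √(4 + 1)))² = (-23*(1 - 23/15)/30 + (-4 + √5))² = (-23/30*(-8/15) + (-4 + √5))² = (92/225 + (-4 + √5))² = (-808/225 + √5)²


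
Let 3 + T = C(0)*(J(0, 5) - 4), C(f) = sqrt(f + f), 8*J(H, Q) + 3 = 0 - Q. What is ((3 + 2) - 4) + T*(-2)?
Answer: 7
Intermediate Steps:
J(H, Q) = -3/8 - Q/8 (J(H, Q) = -3/8 + (0 - Q)/8 = -3/8 + (-Q)/8 = -3/8 - Q/8)
C(f) = sqrt(2)*sqrt(f) (C(f) = sqrt(2*f) = sqrt(2)*sqrt(f))
T = -3 (T = -3 + (sqrt(2)*sqrt(0))*((-3/8 - 1/8*5) - 4) = -3 + (sqrt(2)*0)*((-3/8 - 5/8) - 4) = -3 + 0*(-1 - 4) = -3 + 0*(-5) = -3 + 0 = -3)
((3 + 2) - 4) + T*(-2) = ((3 + 2) - 4) - 3*(-2) = (5 - 4) + 6 = 1 + 6 = 7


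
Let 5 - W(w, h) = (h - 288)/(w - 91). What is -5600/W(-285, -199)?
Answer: -300800/199 ≈ -1511.6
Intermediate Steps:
W(w, h) = 5 - (-288 + h)/(-91 + w) (W(w, h) = 5 - (h - 288)/(w - 91) = 5 - (-288 + h)/(-91 + w))
-5600/W(-285, -199) = -5600*(-91 - 285)/(-167 - 1*(-199) + 5*(-285)) = -5600*(-376/(-167 + 199 - 1425)) = -5600/((-1/376*(-1393))) = -5600/1393/376 = -5600*376/1393 = -300800/199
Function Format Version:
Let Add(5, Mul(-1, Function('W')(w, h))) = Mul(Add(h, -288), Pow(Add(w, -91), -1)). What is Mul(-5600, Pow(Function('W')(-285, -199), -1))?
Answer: Rational(-300800, 199) ≈ -1511.6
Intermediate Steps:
Function('W')(w, h) = Add(5, Mul(-1, Pow(Add(-91, w), -1), Add(-288, h))) (Function('W')(w, h) = Add(5, Mul(-1, Mul(Add(h, -288), Pow(Add(w, -91), -1)))) = Add(5, Mul(-1, Mul(Add(-288, h), Pow(Add(-91, w), -1)))) = Add(5, Mul(-1, Mul(Pow(Add(-91, w), -1), Add(-288, h)))) = Add(5, Mul(-1, Pow(Add(-91, w), -1), Add(-288, h))))
Mul(-5600, Pow(Function('W')(-285, -199), -1)) = Mul(-5600, Pow(Mul(Pow(Add(-91, -285), -1), Add(-167, Mul(-1, -199), Mul(5, -285))), -1)) = Mul(-5600, Pow(Mul(Pow(-376, -1), Add(-167, 199, -1425)), -1)) = Mul(-5600, Pow(Mul(Rational(-1, 376), -1393), -1)) = Mul(-5600, Pow(Rational(1393, 376), -1)) = Mul(-5600, Rational(376, 1393)) = Rational(-300800, 199)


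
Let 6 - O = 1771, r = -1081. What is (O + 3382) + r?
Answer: 536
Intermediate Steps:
O = -1765 (O = 6 - 1*1771 = 6 - 1771 = -1765)
(O + 3382) + r = (-1765 + 3382) - 1081 = 1617 - 1081 = 536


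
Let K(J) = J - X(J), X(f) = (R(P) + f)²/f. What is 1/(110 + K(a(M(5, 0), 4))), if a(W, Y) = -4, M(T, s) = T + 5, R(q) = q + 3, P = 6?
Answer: 4/449 ≈ 0.0089087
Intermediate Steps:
R(q) = 3 + q
M(T, s) = 5 + T
X(f) = (9 + f)²/f (X(f) = ((3 + 6) + f)²/f = (9 + f)²/f)
K(J) = J - (9 + J)²/J
1/(110 + K(a(M(5, 0), 4))) = 1/(110 + (-18 - 81/(-4))) = 1/(110 + (-18 - 81*(-¼))) = 1/(110 + (-18 + 81/4)) = 1/(110 + 9/4) = 1/(449/4) = 4/449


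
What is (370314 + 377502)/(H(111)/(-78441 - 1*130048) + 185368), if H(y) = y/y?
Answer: 51970470008/12882396317 ≈ 4.0342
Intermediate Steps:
H(y) = 1
(370314 + 377502)/(H(111)/(-78441 - 1*130048) + 185368) = (370314 + 377502)/(1/(-78441 - 1*130048) + 185368) = 747816/(1/(-78441 - 130048) + 185368) = 747816/(1/(-208489) + 185368) = 747816/(1*(-1/208489) + 185368) = 747816/(-1/208489 + 185368) = 747816/(38647188951/208489) = 747816*(208489/38647188951) = 51970470008/12882396317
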